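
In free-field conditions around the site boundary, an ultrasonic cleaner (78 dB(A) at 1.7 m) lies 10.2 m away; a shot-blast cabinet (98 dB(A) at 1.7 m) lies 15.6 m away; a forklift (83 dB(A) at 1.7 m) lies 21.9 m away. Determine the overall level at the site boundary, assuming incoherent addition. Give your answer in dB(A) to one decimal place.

Propagate each source to the receiver with L = L_ref − 20·log₁₀(r/r_ref), then add intensities.
ultrasonic cleaner: 78 − 20·log₁₀(10.2/1.7) = 78 − 15.56 = 62.44 dB(A).
shot-blast cabinet: 98 − 20·log₁₀(15.6/1.7) = 98 − 19.25 = 78.75 dB(A).
forklift: 83 − 20·log₁₀(21.9/1.7) = 83 − 22.20 = 60.80 dB(A).
Σ 10^(L/10) = 7.788e+07 → L_total = 10·log₁₀(7.788e+07) = 78.91 dB(A).

78.9 dB(A)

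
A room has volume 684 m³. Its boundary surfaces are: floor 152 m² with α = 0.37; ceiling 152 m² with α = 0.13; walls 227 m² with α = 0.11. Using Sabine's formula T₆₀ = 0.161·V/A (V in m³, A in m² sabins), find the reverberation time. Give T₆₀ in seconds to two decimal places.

1.09 s

Total absorption A = 152·0.37 + 152·0.13 + 227·0.11 = 100.97 m² sabins.
T₆₀ = 0.161·V/A = 0.161·684/100.97 = 1.091 s.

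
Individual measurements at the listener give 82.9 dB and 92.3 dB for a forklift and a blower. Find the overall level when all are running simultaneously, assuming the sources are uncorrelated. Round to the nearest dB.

93 dB

Incoherent sources combine by intensity addition: L_total = 10·log₁₀(Σ 10^(L_i/10)).
Σ 10^(L/10) = 10^(82.9/10) + 10^(92.3/10) = 1.893e+09.
L_total = 10·log₁₀(1.893e+09) = 92.77 dB.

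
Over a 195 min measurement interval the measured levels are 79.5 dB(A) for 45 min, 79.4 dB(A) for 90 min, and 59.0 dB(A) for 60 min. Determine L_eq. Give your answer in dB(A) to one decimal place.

The energy average is taken in the linear domain: L_eq = 10·log₁₀[(Σ tᵢ·10^(Lᵢ/10))/T], T = 195 min.
Σ tᵢ·10^(Lᵢ/10) = 45·10^(79.5/10) + 90·10^(79.4/10) + 60·10^(59.0/10) = 1.190e+10.
L_eq = 10·log₁₀(1.190e+10/195) = 77.85 dB(A).

77.9 dB(A)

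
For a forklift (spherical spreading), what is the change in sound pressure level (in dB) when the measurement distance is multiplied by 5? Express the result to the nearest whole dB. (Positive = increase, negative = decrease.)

-14 dB

Point-source spreading: ΔL = −20·log₁₀(r₂/r₁).
ΔL = −20·log₁₀(5) = -13.98 dB.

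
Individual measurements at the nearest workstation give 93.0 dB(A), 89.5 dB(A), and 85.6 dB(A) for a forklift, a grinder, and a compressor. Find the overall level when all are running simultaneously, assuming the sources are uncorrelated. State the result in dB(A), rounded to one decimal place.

Incoherent sources combine by intensity addition: L_total = 10·log₁₀(Σ 10^(L_i/10)).
Σ 10^(L/10) = 10^(93.0/10) + 10^(89.5/10) + 10^(85.6/10) = 3.250e+09.
L_total = 10·log₁₀(3.250e+09) = 95.12 dB(A).

95.1 dB(A)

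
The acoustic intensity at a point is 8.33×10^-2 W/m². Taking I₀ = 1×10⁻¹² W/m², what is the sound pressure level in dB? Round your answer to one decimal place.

109.2 dB

L = 10·log₁₀(I/I₀) = 10·log₁₀(8.33×10^-2/10⁻¹²) = 10·log₁₀(8.33×10^10).
L = 10·(0.9206 + 10) = 109.21 dB.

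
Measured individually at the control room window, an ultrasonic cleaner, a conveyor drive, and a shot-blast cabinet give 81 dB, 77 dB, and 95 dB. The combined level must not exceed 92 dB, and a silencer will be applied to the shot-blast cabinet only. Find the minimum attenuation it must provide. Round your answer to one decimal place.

Everything except the shot-blast cabinet sums to 10^(81/10) + 10^(77/10) = 1.760e+08 in linear terms, 82.46 dB.
The limit corresponds to 10^(92/10) = 1.585e+09; subtracting the fixed part leaves 1.409e+09 for the shot-blast cabinet, i.e. 91.49 dB.
So the shot-blast cabinet must be reduced from 95 to 91.49 dB: IL = 3.51 dB.

3.5 dB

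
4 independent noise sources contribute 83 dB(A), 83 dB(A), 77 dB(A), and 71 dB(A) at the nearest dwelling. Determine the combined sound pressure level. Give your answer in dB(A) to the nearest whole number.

Incoherent sources combine by intensity addition: L_total = 10·log₁₀(Σ 10^(L_i/10)).
Σ 10^(L/10) = 10^(83/10) + 10^(83/10) + 10^(77/10) + 10^(71/10) = 4.618e+08.
L_total = 10·log₁₀(4.618e+08) = 86.64 dB(A).

87 dB(A)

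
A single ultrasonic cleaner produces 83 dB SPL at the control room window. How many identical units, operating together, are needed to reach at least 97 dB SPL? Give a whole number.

The shortfall is 97 − 83 = 14.0 dB, and N units add 10·log₁₀ N, so need 10·log₁₀ N ≥ 14.0.
N ≥ 10^(14.0/10) = 25.119, so N = 26.

26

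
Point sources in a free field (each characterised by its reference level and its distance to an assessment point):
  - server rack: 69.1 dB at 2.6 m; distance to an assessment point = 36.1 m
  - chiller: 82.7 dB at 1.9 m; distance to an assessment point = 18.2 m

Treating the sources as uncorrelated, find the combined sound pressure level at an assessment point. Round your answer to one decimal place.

Propagate each source to the receiver with L = L_ref − 20·log₁₀(r/r_ref), then add intensities.
server rack: 69.1 − 20·log₁₀(36.1/2.6) = 69.1 − 22.85 = 46.25 dB.
chiller: 82.7 − 20·log₁₀(18.2/1.9) = 82.7 − 19.63 = 63.07 dB.
Σ 10^(L/10) = 2.072e+06 → L_total = 10·log₁₀(2.072e+06) = 63.16 dB.

63.2 dB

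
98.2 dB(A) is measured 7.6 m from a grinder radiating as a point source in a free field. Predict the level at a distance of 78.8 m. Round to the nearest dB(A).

78 dB(A)

For a point source, L₂ = L₁ − 20·log₁₀(r₂/r₁).
L₂ = 98.2 − 20·log₁₀(78.8/7.6) = 98.2 − 20.314 = 77.89 dB(A).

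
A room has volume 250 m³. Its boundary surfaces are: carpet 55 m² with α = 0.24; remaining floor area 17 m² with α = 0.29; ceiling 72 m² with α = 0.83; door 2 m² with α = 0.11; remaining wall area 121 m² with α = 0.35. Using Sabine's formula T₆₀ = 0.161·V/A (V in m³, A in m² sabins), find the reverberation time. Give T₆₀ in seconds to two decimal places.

0.33 s

A = Σ Sᵢαᵢ = 55·0.24 + 17·0.29 + 72·0.83 + 2·0.11 + 121·0.35 = 120.46 m².
T₆₀ = 0.161 × 250 / 120.46 = 0.334 s.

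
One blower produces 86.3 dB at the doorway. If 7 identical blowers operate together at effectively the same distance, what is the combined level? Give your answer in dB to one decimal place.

L_total = L₁ + 10·log₁₀ N for N identical incoherent sources.
L_total = 86.3 + 10·log₁₀(7) = 86.3 + 8.451 = 94.75 dB.

94.8 dB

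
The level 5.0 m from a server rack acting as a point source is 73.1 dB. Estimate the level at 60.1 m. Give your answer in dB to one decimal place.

For a point source, L₂ = L₁ − 20·log₁₀(r₂/r₁).
L₂ = 73.1 − 20·log₁₀(60.1/5.0) = 73.1 − 21.598 = 51.50 dB.

51.5 dB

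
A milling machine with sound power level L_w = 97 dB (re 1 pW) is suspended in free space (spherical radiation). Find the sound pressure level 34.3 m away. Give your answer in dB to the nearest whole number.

Free-field spherical radiation: L_p = L_w − 10·log₁₀(4π·r²), r = 34.3 m.
4π·r² = 1.478e+04 m², 10·log₁₀ of that is 41.698 dB.
L_p = 97 − 41.698 = 55.30 dB.

55 dB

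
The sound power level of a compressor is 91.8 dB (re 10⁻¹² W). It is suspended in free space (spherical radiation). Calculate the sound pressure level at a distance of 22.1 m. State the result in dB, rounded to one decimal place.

53.9 dB

The power spreads over a sphere of area 4π·r², so L_p = L_w − 10·log₁₀(4π·r²).
4π·r² = 6138 m², 10·log₁₀ of that is 37.880 dB.
L_p = 91.8 − 37.880 = 53.92 dB.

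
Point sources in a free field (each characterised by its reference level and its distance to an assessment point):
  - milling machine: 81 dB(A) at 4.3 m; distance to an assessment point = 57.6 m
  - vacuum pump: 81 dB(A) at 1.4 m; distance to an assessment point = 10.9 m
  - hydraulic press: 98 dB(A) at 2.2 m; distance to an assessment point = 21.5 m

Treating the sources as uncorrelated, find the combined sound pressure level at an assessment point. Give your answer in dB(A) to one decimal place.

78.4 dB(A)

First find each source's level at the receiver (point-source: −20·log₁₀(r/r_ref)), then combine on an intensity basis.
milling machine: 81 − 20·log₁₀(57.6/4.3) = 81 − 22.54 = 58.46 dB(A).
vacuum pump: 81 − 20·log₁₀(10.9/1.4) = 81 − 17.83 = 63.17 dB(A).
hydraulic press: 98 − 20·log₁₀(21.5/2.2) = 98 − 19.80 = 78.20 dB(A).
Σ 10^(L/10) = 6.884e+07 → L_total = 10·log₁₀(6.884e+07) = 78.38 dB(A).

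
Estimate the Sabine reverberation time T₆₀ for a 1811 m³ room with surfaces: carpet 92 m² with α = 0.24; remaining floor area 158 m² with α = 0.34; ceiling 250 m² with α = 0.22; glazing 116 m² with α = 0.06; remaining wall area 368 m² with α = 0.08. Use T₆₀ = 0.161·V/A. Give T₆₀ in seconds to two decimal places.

1.74 s

Summing Sᵢαᵢ: 92·0.24 + 158·0.34 + 250·0.22 + 116·0.06 + 368·0.08 = 167.20 m².
T₆₀ = 0.161·V/A = 0.161·1811/167.20 = 1.744 s.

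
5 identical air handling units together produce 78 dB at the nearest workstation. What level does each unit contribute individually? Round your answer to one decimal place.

71.0 dB

For N identical incoherent sources L_total = L₁ + 10·log₁₀ N, so L₁ = 78 − 10·log₁₀(5) = 78 − 6.990.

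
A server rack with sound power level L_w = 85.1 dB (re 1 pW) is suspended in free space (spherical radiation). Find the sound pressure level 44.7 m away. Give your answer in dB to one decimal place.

41.1 dB

The power spreads over a sphere of area 4π·r², so L_p = L_w − 10·log₁₀(4π·r²).
4π·r² = 2.511e+04 m², 10·log₁₀ of that is 43.998 dB.
L_p = 85.1 − 43.998 = 41.10 dB.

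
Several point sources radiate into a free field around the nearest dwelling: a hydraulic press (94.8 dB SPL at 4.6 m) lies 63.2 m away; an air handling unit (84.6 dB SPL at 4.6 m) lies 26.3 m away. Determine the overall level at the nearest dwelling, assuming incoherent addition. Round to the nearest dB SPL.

74 dB SPL

First find each source's level at the receiver (point-source: −20·log₁₀(r/r_ref)), then combine on an intensity basis.
hydraulic press: 94.8 − 20·log₁₀(63.2/4.6) = 94.8 − 22.76 = 72.04 dB SPL.
air handling unit: 84.6 − 20·log₁₀(26.3/4.6) = 84.6 − 15.14 = 69.46 dB SPL.
Σ 10^(L/10) = 2.482e+07 → L_total = 10·log₁₀(2.482e+07) = 73.95 dB SPL.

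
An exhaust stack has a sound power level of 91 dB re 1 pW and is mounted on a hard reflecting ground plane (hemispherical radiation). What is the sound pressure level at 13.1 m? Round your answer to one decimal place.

L_p = L_w − 10·log₁₀(2π·r²) with r = 13.1 m.
2π·r² = 1078 m², 10·log₁₀ of that is 30.327 dB.
L_p = 91 − 30.327 = 60.67 dB.

60.7 dB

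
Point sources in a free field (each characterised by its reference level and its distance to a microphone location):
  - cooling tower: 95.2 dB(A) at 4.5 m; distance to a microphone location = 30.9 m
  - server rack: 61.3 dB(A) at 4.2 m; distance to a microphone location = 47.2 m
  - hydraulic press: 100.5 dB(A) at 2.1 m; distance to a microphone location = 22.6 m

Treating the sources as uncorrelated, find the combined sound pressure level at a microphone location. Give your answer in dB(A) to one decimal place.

Propagate each source to the receiver with L = L_ref − 20·log₁₀(r/r_ref), then add intensities.
cooling tower: 95.2 − 20·log₁₀(30.9/4.5) = 95.2 − 16.73 = 78.47 dB(A).
server rack: 61.3 − 20·log₁₀(47.2/4.2) = 61.3 − 21.01 = 40.29 dB(A).
hydraulic press: 100.5 − 20·log₁₀(22.6/2.1) = 100.5 − 20.64 = 79.86 dB(A).
Σ 10^(L/10) = 1.671e+08 → L_total = 10·log₁₀(1.671e+08) = 82.23 dB(A).

82.2 dB(A)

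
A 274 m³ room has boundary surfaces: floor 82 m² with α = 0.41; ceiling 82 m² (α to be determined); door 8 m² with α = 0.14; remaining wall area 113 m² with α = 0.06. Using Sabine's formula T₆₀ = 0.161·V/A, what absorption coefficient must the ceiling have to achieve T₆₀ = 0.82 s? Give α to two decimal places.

From T₆₀ = 0.161·V/A, the target T₆₀ = 0.82 s needs A = 0.161·274/0.82 = 53.80 m².
Absorption from the other surfaces = 82·0.41 + 8·0.14 + 113·0.06 = 41.52 m², so the ceiling must supply 12.28 m² over 82 m².
α = 12.28/82 = 0.150.

0.15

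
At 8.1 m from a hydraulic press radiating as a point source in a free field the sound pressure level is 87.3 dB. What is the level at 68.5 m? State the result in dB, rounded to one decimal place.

68.8 dB

For a point source, L₂ = L₁ − 20·log₁₀(r₂/r₁).
L₂ = 87.3 − 20·log₁₀(68.5/8.1) = 87.3 − 18.544 = 68.76 dB.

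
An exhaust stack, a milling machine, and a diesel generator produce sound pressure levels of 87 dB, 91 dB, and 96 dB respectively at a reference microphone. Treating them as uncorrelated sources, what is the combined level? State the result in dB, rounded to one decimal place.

97.6 dB

Incoherent sources combine by intensity addition: L_total = 10·log₁₀(Σ 10^(L_i/10)).
Σ 10^(L/10) = 10^(87/10) + 10^(91/10) + 10^(96/10) = 5.741e+09.
L_total = 10·log₁₀(5.741e+09) = 97.59 dB.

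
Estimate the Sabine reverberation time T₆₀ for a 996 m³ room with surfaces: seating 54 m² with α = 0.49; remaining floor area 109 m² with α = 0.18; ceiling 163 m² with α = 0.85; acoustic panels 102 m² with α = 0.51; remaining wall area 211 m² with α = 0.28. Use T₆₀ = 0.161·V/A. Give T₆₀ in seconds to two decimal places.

A = Σ Sᵢαᵢ = 54·0.49 + 109·0.18 + 163·0.85 + 102·0.51 + 211·0.28 = 295.73 m².
T₆₀ = 0.161·V/A = 0.161·996/295.73 = 0.542 s.

0.54 s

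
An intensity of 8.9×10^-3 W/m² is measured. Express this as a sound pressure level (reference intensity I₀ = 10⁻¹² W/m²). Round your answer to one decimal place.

I/I₀ = 8.9×10^-3/10⁻¹² = 8.9×10^9, and L = 10·log₁₀(I/I₀).
L = 10·(0.9494 + 9) = 99.49 dB.

99.5 dB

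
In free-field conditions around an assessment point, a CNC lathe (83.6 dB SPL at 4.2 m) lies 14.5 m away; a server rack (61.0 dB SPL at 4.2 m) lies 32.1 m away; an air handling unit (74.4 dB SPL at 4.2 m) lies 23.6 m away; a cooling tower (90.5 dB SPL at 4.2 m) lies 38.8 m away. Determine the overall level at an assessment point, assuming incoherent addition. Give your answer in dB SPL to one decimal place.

75.2 dB SPL

Propagate each source to the receiver with L = L_ref − 20·log₁₀(r/r_ref), then add intensities.
CNC lathe: 83.6 − 20·log₁₀(14.5/4.2) = 83.6 − 10.76 = 72.84 dB SPL.
server rack: 61.0 − 20·log₁₀(32.1/4.2) = 61.0 − 17.67 = 43.33 dB SPL.
air handling unit: 74.4 − 20·log₁₀(23.6/4.2) = 74.4 − 14.99 = 59.41 dB SPL.
cooling tower: 90.5 − 20·log₁₀(38.8/4.2) = 90.5 − 19.31 = 71.19 dB SPL.
Σ 10^(L/10) = 3.326e+07 → L_total = 10·log₁₀(3.326e+07) = 75.22 dB SPL.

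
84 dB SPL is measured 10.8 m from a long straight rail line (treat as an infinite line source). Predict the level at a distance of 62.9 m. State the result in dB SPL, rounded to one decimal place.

76.3 dB SPL

Line-source attenuation: ΔL = 10·log₁₀(r₂/r₁) = 10·log₁₀(62.9/10.8) = 7.652 dB.
L₂ = 84 − 10·log₁₀(62.9/10.8) = 84 − 7.652 = 76.35 dB SPL.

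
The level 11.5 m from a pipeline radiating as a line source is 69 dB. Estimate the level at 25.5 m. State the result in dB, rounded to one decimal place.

Line-source attenuation: ΔL = 10·log₁₀(r₂/r₁) = 10·log₁₀(25.5/11.5) = 3.458 dB.
L₂ = 69 − 10·log₁₀(25.5/11.5) = 69 − 3.458 = 65.54 dB.

65.5 dB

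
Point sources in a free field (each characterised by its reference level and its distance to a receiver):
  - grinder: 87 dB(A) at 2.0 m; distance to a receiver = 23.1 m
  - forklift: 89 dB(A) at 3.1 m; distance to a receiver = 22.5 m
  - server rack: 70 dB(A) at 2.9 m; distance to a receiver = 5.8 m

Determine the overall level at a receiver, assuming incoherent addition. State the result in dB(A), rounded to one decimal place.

73.3 dB(A)

First find each source's level at the receiver (point-source: −20·log₁₀(r/r_ref)), then combine on an intensity basis.
grinder: 87 − 20·log₁₀(23.1/2.0) = 87 − 21.25 = 65.75 dB(A).
forklift: 89 − 20·log₁₀(22.5/3.1) = 89 − 17.22 = 71.78 dB(A).
server rack: 70 − 20·log₁₀(5.8/2.9) = 70 − 6.02 = 63.98 dB(A).
Σ 10^(L/10) = 2.134e+07 → L_total = 10·log₁₀(2.134e+07) = 73.29 dB(A).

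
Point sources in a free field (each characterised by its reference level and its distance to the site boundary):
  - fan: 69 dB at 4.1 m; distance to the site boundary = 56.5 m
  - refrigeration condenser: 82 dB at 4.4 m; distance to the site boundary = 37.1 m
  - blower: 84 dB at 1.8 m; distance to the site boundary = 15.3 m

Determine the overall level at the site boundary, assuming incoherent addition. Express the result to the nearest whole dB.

68 dB

Propagate each source to the receiver with L = L_ref − 20·log₁₀(r/r_ref), then add intensities.
fan: 69 − 20·log₁₀(56.5/4.1) = 69 − 22.79 = 46.21 dB.
refrigeration condenser: 82 − 20·log₁₀(37.1/4.4) = 82 − 18.52 = 63.48 dB.
blower: 84 − 20·log₁₀(15.3/1.8) = 84 − 18.59 = 65.41 dB.
Σ 10^(L/10) = 5.748e+06 → L_total = 10·log₁₀(5.748e+06) = 67.59 dB.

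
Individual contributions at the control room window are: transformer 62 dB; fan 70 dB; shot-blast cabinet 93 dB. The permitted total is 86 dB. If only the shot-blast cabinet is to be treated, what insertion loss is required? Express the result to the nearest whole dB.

Everything except the shot-blast cabinet sums to 10^(62/10) + 10^(70/10) = 1.158e+07 in linear terms, 70.64 dB.
The limit corresponds to 10^(86/10) = 3.981e+08; subtracting the fixed part leaves 3.865e+08 for the shot-blast cabinet, i.e. 85.87 dB.
So the shot-blast cabinet must be reduced from 93 to 85.87 dB: IL = 7.13 dB.

7 dB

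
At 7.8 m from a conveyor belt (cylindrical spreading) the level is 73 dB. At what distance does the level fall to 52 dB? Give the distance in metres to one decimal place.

For a line source L₁ − L₂ = 10·log₁₀(r₂/r₁), so r₂ = r₁·10^((L₁−L₂)/10).
r₂ = 7.8·10^((73−52)/10) = 7.8·10^(21.0/10) = 981.96 m.

982.0 m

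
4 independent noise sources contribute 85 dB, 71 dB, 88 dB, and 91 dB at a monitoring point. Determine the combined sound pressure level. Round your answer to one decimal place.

93.5 dB

For uncorrelated sources the intensities add, so convert each level to linear form, sum, and take 10·log₁₀ of the total.
Σ 10^(L/10) = 10^(85/10) + 10^(71/10) + 10^(88/10) + 10^(91/10) = 2.219e+09.
L_total = 10·log₁₀(2.219e+09) = 93.46 dB.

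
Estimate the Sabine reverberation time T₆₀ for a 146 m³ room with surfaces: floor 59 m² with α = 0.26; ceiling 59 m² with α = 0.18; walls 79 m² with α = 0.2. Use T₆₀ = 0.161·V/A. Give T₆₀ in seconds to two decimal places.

0.56 s

A = Σ Sᵢαᵢ = 59·0.26 + 59·0.18 + 79·0.2 = 41.76 m².
T₆₀ = 0.161·V/A = 0.161·146/41.76 = 0.563 s.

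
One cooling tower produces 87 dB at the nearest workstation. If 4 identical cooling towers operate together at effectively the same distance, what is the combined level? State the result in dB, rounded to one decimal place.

93.0 dB

With 4 equal, uncorrelated contributions the intensity is 4× that of one unit, giving a rise of 10·log₁₀ 4.
L_total = 87 + 10·log₁₀(4) = 87 + 6.021 = 93.02 dB.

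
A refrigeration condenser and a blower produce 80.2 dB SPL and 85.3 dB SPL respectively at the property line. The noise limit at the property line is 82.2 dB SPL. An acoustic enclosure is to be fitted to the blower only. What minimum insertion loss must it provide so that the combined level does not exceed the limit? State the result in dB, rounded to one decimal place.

7.4 dB

Fixed contribution from the other source: Σ 10^(L/10) = 10^(80.2/10) = 1.047e+08 (80.20 dB SPL).
To meet 82.2 dB SPL overall, the treated blower may contribute at most 10^(82.2/10) − 1.047e+08 = 6.125e+07, i.e. 77.87 dB SPL.
So the blower must be reduced from 85.3 to 77.87 dB SPL: IL = 7.43 dB.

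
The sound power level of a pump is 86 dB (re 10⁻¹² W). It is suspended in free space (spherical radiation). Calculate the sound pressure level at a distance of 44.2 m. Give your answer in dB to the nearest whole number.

L_p = L_w − 10·log₁₀(4π·r²) with r = 44.2 m.
4π·r² = 2.455e+04 m², 10·log₁₀ of that is 43.901 dB.
L_p = 86 − 43.901 = 42.10 dB.

42 dB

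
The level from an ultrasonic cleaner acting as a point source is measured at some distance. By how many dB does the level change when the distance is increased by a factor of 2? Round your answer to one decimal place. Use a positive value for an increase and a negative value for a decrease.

-6.0 dB

Point-source spreading: ΔL = −20·log₁₀(r₂/r₁).
ΔL = −20·log₁₀(2) = -6.02 dB.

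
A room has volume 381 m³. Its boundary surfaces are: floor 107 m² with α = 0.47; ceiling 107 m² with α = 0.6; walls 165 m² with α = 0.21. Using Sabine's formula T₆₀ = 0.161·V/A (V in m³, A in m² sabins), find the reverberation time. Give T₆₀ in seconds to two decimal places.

Total absorption A = 107·0.47 + 107·0.6 + 165·0.21 = 149.14 m² sabins.
T₆₀ = 0.161·V/A = 0.161·381/149.14 = 0.411 s.

0.41 s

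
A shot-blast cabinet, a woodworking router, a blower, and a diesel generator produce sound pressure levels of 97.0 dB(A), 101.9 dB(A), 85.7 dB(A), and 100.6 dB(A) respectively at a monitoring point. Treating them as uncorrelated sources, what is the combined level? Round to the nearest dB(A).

105 dB(A)

For uncorrelated sources the intensities add, so convert each level to linear form, sum, and take 10·log₁₀ of the total.
Σ 10^(L/10) = 10^(97.0/10) + 10^(101.9/10) + 10^(85.7/10) + 10^(100.6/10) = 3.235e+10.
L_total = 10·log₁₀(3.235e+10) = 105.10 dB(A).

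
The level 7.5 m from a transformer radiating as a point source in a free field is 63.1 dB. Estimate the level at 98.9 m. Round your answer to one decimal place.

40.7 dB

Point-source attenuation: ΔL = 20·log₁₀(r₂/r₁) = 20·log₁₀(98.9/7.5) = 22.403 dB.
L₂ = 63.1 − 20·log₁₀(98.9/7.5) = 63.1 − 22.403 = 40.70 dB.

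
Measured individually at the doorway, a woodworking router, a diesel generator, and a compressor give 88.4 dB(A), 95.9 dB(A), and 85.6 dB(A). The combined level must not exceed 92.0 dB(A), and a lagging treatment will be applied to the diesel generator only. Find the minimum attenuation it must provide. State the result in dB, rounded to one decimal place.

Fixed contribution from the other sources: Σ 10^(L/10) = 10^(88.4/10) + 10^(85.6/10) = 1.055e+09 (90.23 dB(A)).
The limit corresponds to 10^(92.0/10) = 1.585e+09; subtracting the fixed part leaves 5.300e+08 for the diesel generator, i.e. 87.24 dB(A).
So the diesel generator must be reduced from 95.9 to 87.24 dB(A): IL = 8.66 dB.

8.7 dB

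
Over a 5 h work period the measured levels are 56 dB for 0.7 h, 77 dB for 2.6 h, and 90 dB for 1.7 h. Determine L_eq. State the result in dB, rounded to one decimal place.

L_eq = 10·log₁₀[(1/T)·Σ tᵢ·10^(Lᵢ/10)] with T = 5 h.
Σ tᵢ·10^(Lᵢ/10) = 0.7·10^(56/10) + 2.6·10^(77/10) + 1.7·10^(90/10) = 1.831e+09.
L_eq = 10·log₁₀(1.831e+09/5) = 85.64 dB.

85.6 dB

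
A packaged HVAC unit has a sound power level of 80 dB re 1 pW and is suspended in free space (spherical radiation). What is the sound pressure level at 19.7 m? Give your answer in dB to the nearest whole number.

The power spreads over a sphere of area 4π·r², so L_p = L_w − 10·log₁₀(4π·r²).
4π·r² = 4877 m², 10·log₁₀ of that is 36.881 dB.
L_p = 80 − 36.881 = 43.12 dB.

43 dB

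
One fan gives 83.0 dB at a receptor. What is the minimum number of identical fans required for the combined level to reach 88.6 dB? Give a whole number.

4

Need L₁ + 10·log₁₀ N ≥ 88.6, i.e. log₁₀ N ≥ 0.56.
N ≥ 10^(5.6/10) = 3.631, so N = 4.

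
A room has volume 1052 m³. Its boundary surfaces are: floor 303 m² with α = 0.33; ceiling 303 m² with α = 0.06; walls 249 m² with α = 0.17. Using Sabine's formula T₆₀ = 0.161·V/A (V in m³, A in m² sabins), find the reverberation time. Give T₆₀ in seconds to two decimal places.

1.06 s

Summing Sᵢαᵢ: 303·0.33 + 303·0.06 + 249·0.17 = 160.50 m².
T₆₀ = 0.161 × 1052 / 160.50 = 1.055 s.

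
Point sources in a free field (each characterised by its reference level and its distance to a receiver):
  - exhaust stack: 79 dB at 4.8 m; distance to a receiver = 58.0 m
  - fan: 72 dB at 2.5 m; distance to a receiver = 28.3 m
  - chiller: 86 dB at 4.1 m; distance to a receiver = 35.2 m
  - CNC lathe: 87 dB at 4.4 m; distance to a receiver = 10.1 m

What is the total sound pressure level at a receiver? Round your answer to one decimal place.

80.1 dB

Apply inverse-square spreading to bring every level to the receiver, then sum 10^(L/10).
exhaust stack: 79 − 20·log₁₀(58.0/4.8) = 79 − 21.64 = 57.36 dB.
fan: 72 − 20·log₁₀(28.3/2.5) = 72 − 21.08 = 50.92 dB.
chiller: 86 − 20·log₁₀(35.2/4.1) = 86 − 18.68 = 67.32 dB.
CNC lathe: 87 − 20·log₁₀(10.1/4.4) = 87 − 7.22 = 79.78 dB.
Σ 10^(L/10) = 1.012e+08 → L_total = 10·log₁₀(1.012e+08) = 80.05 dB.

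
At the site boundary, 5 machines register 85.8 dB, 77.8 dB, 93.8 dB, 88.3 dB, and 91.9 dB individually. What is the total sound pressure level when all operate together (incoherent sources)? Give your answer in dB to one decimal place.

97.0 dB

Incoherent sources combine by intensity addition: L_total = 10·log₁₀(Σ 10^(L_i/10)).
Σ 10^(L/10) = 10^(85.8/10) + 10^(77.8/10) + 10^(93.8/10) + 10^(88.3/10) + 10^(91.9/10) = 5.064e+09.
L_total = 10·log₁₀(5.064e+09) = 97.05 dB.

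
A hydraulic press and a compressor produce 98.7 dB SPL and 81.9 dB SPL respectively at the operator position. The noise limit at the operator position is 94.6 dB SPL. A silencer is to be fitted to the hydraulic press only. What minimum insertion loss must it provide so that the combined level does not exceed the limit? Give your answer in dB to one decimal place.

Everything except the hydraulic press sums to 10^(81.9/10) = 1.549e+08 in linear terms, 81.90 dB SPL.
To meet 94.6 dB SPL overall, the treated hydraulic press may contribute at most 10^(94.6/10) − 1.549e+08 = 2.729e+09, i.e. 94.36 dB SPL.
So the hydraulic press must be reduced from 98.7 to 94.36 dB SPL: IL = 4.34 dB.

4.3 dB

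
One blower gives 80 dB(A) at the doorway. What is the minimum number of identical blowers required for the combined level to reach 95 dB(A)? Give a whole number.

The shortfall is 95 − 80 = 15.0 dB, and N units add 10·log₁₀ N, so need 10·log₁₀ N ≥ 15.0.
N ≥ 10^(15.0/10) = 31.623, so N = 32.

32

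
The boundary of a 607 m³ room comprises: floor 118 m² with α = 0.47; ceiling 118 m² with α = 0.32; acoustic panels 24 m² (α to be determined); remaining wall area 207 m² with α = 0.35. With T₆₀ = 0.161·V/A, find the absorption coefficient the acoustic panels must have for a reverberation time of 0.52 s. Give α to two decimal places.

A = 0.161·V/T₆₀ = 0.161·607/0.52 = 187.94 m² sabins.
Absorption from the other surfaces = 118·0.47 + 118·0.32 + 207·0.35 = 165.67 m², so the acoustic panels must supply 22.27 m² over 24 m².
α = 22.27/24 = 0.928.

0.93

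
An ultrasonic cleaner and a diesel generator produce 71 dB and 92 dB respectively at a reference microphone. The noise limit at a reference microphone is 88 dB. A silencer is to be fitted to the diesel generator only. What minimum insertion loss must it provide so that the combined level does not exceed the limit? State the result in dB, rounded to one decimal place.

4.1 dB

Everything except the diesel generator sums to 10^(71/10) = 1.259e+07 in linear terms, 71.00 dB.
The limit corresponds to 10^(88/10) = 6.310e+08; subtracting the fixed part leaves 6.184e+08 for the diesel generator, i.e. 87.91 dB.
So the diesel generator must be reduced from 92 to 87.91 dB: IL = 4.09 dB.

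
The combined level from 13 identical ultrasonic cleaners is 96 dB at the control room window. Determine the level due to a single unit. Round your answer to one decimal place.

Dividing the total intensity by 13 lowers the level by 10·log₁₀ 13 = 11.139 dB: L₁ = 96 − 11.139.

84.9 dB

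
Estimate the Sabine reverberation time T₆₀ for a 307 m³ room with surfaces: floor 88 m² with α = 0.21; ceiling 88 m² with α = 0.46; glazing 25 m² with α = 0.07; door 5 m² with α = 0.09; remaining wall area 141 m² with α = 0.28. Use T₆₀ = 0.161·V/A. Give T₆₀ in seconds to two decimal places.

0.49 s

Summing Sᵢαᵢ: 88·0.21 + 88·0.46 + 25·0.07 + 5·0.09 + 141·0.28 = 100.64 m².
T₆₀ = 0.161 × 307 / 100.64 = 0.491 s.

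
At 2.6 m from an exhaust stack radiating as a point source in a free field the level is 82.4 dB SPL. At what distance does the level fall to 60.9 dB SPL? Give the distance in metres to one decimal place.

30.9 m

For a point source L₁ − L₂ = 20·log₁₀(r₂/r₁), so r₂ = r₁·10^((L₁−L₂)/20).
r₂ = 2.6·10^((82.4−60.9)/20) = 2.6·10^(21.5/20) = 30.90 m.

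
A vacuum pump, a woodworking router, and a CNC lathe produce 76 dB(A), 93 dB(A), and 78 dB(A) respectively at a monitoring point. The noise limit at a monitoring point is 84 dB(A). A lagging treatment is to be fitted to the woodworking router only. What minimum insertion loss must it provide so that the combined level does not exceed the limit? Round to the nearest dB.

11 dB

Everything except the woodworking router sums to 10^(76/10) + 10^(78/10) = 1.029e+08 in linear terms, 80.12 dB(A).
To meet 84 dB(A) overall, the treated woodworking router may contribute at most 10^(84/10) − 1.029e+08 = 1.483e+08, i.e. 81.71 dB(A).
Required insertion loss = 93 − 81.71 = 11.29 dB.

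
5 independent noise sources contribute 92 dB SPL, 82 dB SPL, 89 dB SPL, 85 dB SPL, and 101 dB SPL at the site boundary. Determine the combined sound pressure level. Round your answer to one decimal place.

101.9 dB SPL

For uncorrelated sources the intensities add, so convert each level to linear form, sum, and take 10·log₁₀ of the total.
Σ 10^(L/10) = 10^(92/10) + 10^(82/10) + 10^(89/10) + 10^(85/10) + 10^(101/10) = 1.544e+10.
L_total = 10·log₁₀(1.544e+10) = 101.89 dB SPL.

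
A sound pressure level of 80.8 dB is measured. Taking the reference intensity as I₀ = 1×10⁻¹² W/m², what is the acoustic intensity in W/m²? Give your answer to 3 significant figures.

I = I₀·10^(L/10) = 10⁻¹² × 10^(80.8/10) = 10^(-3.920).

0.000120 W/m²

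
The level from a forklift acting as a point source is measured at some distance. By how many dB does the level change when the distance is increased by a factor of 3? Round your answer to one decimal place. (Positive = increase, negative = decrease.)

A point source loses 6 dB per doubling of distance; generally ΔL = −20·log₁₀(r₂/r₁).
ΔL = −20·log₁₀(3) = -9.54 dB.

-9.5 dB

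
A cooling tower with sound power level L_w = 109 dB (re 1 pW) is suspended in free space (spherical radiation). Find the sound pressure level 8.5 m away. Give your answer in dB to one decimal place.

79.4 dB

Free-field spherical radiation: L_p = L_w − 10·log₁₀(4π·r²), r = 8.5 m.
4π·r² = 907.9 m², 10·log₁₀ of that is 29.580 dB.
L_p = 109 − 29.580 = 79.42 dB.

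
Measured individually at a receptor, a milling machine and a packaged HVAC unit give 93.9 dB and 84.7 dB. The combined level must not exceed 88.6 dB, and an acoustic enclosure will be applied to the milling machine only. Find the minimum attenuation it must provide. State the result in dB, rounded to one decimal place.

Fixed contribution from the other source: Σ 10^(L/10) = 10^(84.7/10) = 2.951e+08 (84.70 dB).
To meet 88.6 dB overall, the treated milling machine may contribute at most 10^(88.6/10) − 2.951e+08 = 4.293e+08, i.e. 86.33 dB.
Required insertion loss = 93.9 − 86.33 = 7.57 dB.

7.6 dB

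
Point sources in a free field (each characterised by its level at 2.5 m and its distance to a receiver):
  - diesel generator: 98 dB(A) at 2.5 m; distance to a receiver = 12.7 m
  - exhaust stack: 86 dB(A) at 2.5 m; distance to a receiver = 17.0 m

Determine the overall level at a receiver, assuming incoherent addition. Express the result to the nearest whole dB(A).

84 dB(A)

Propagate each source to the receiver with L = L_ref − 20·log₁₀(r/r_ref), then add intensities.
diesel generator: 98 − 20·log₁₀(12.7/2.5) = 98 − 14.12 = 83.88 dB(A).
exhaust stack: 86 − 20·log₁₀(17.0/2.5) = 86 − 16.65 = 69.35 dB(A).
Σ 10^(L/10) = 2.531e+08 → L_total = 10·log₁₀(2.531e+08) = 84.03 dB(A).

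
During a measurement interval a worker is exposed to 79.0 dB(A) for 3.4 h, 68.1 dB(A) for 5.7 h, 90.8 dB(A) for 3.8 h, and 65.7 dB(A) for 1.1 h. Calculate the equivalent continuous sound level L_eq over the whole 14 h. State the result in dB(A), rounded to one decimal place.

Weight each interval's intensity by its duration and average over T = 14 h:
Σ tᵢ·10^(Lᵢ/10) = 3.4·10^(79.0/10) + 5.7·10^(68.1/10) + 3.8·10^(90.8/10) + 1.1·10^(65.7/10) = 4.880e+09.
L_eq = 10·log₁₀(4.880e+09/14) = 85.42 dB(A).

85.4 dB(A)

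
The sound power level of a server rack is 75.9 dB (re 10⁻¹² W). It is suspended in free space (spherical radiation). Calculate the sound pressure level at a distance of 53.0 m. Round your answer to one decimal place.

30.4 dB

L_p = L_w − 10·log₁₀(4π·r²) with r = 53.0 m.
4π·r² = 3.53e+04 m², 10·log₁₀ of that is 45.478 dB.
L_p = 75.9 − 45.478 = 30.42 dB.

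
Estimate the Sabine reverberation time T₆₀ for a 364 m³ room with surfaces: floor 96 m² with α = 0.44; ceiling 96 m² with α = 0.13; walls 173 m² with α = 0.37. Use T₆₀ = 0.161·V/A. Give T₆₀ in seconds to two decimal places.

0.49 s

Summing Sᵢαᵢ: 96·0.44 + 96·0.13 + 173·0.37 = 118.73 m².
T₆₀ = 0.161 × 364 / 118.73 = 0.494 s.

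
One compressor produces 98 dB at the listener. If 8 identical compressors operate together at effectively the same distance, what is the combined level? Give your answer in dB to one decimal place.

107.0 dB

With 8 equal, uncorrelated contributions the intensity is 8× that of one unit, giving a rise of 10·log₁₀ 8.
L_total = 98 + 10·log₁₀(8) = 98 + 9.031 = 107.03 dB.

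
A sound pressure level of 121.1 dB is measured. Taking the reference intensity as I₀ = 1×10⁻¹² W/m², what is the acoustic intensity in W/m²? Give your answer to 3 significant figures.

L = 10·log₁₀(I/I₀) ⇒ I = I₀·10^(L/10) = 10⁻¹² × 10^12.11.

1.29 W/m²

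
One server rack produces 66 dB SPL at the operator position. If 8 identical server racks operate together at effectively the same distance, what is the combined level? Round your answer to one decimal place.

75.0 dB SPL

N identical incoherent sources raise the level by 10·log₁₀ N.
L_total = 66 + 10·log₁₀(8) = 66 + 9.031 = 75.03 dB SPL.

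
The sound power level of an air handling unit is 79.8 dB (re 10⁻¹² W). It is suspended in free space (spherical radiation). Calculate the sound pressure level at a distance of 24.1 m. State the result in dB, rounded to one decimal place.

41.2 dB

The power spreads over a sphere of area 4π·r², so L_p = L_w − 10·log₁₀(4π·r²).
4π·r² = 7299 m², 10·log₁₀ of that is 38.632 dB.
L_p = 79.8 − 38.632 = 41.17 dB.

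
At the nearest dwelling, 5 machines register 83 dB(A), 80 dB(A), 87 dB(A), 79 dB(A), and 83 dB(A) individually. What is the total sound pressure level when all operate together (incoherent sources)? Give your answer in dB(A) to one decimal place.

90.3 dB(A)

Incoherent sources combine by intensity addition: L_total = 10·log₁₀(Σ 10^(L_i/10)).
Σ 10^(L/10) = 10^(83/10) + 10^(80/10) + 10^(87/10) + 10^(79/10) + 10^(83/10) = 1.080e+09.
L_total = 10·log₁₀(1.080e+09) = 90.33 dB(A).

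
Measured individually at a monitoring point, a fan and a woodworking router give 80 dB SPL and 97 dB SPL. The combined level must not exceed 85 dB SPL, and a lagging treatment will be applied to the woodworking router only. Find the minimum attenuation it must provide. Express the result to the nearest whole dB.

14 dB

Everything except the woodworking router sums to 10^(80/10) = 1.000e+08 in linear terms, 80.00 dB SPL.
The limit corresponds to 10^(85/10) = 3.162e+08; subtracting the fixed part leaves 2.162e+08 for the woodworking router, i.e. 83.35 dB SPL.
So the woodworking router must be reduced from 97 to 83.35 dB SPL: IL = 13.65 dB.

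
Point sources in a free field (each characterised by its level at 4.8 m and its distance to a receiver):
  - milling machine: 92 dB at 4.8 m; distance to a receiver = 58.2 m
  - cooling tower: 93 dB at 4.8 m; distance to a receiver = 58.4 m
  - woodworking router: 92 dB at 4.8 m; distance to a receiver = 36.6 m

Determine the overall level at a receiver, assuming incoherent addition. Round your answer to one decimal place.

Propagate each source to the receiver with L = L_ref − 20·log₁₀(r/r_ref), then add intensities.
milling machine: 92 − 20·log₁₀(58.2/4.8) = 92 − 21.67 = 70.33 dB.
cooling tower: 93 − 20·log₁₀(58.4/4.8) = 93 − 21.70 = 71.30 dB.
woodworking router: 92 − 20·log₁₀(36.6/4.8) = 92 − 17.64 = 74.36 dB.
Σ 10^(L/10) = 5.152e+07 → L_total = 10·log₁₀(5.152e+07) = 77.12 dB.

77.1 dB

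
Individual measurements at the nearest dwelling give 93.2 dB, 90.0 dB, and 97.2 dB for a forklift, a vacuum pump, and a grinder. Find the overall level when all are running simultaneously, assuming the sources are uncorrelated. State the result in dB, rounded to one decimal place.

99.2 dB

Incoherent sources combine by intensity addition: L_total = 10·log₁₀(Σ 10^(L_i/10)).
Σ 10^(L/10) = 10^(93.2/10) + 10^(90.0/10) + 10^(97.2/10) = 8.337e+09.
L_total = 10·log₁₀(8.337e+09) = 99.21 dB.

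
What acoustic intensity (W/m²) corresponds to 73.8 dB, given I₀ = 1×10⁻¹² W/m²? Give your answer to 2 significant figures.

I = I₀·10^(L/10) = 10⁻¹² × 10^(73.8/10) = 10^(-4.620).

2.4e-05 W/m²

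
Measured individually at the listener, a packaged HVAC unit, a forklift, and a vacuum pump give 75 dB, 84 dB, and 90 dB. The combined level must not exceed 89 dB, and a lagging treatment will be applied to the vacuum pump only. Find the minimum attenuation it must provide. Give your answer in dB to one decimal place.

2.9 dB

Fixed contribution from the other sources: Σ 10^(L/10) = 10^(75/10) + 10^(84/10) = 2.828e+08 (84.51 dB).
The limit corresponds to 10^(89/10) = 7.943e+08; subtracting the fixed part leaves 5.115e+08 for the vacuum pump, i.e. 87.09 dB.
Required insertion loss = 90 − 87.09 = 2.91 dB.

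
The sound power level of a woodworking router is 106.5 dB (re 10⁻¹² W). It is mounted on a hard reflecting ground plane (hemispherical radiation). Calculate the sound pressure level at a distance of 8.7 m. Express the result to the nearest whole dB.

The power spreads over a hemisphere of area 2π·r², so L_p = L_w − 10·log₁₀(2π·r²).
2π·r² = 475.6 m², 10·log₁₀ of that is 26.772 dB.
L_p = 106.5 − 26.772 = 79.73 dB.

80 dB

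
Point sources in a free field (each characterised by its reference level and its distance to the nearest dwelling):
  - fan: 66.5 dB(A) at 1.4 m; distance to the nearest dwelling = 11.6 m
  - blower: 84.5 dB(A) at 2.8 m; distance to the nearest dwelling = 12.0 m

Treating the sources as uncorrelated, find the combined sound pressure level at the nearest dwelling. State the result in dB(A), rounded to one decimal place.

71.9 dB(A)

Propagate each source to the receiver with L = L_ref − 20·log₁₀(r/r_ref), then add intensities.
fan: 66.5 − 20·log₁₀(11.6/1.4) = 66.5 − 18.37 = 48.13 dB(A).
blower: 84.5 − 20·log₁₀(12.0/2.8) = 84.5 − 12.64 = 71.86 dB(A).
Σ 10^(L/10) = 1.541e+07 → L_total = 10·log₁₀(1.541e+07) = 71.88 dB(A).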